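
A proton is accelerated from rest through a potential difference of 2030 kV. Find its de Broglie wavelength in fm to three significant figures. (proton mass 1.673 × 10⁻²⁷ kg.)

λ = 20.1 fm

KE = eV = 1.602 × 10⁻¹⁹ × 2.030 × 10⁶ = 3.252 × 10⁻¹³ J.
p = √(2mKE) = √(2 × 1.673 × 10⁻²⁷ × 3.252 × 10⁻¹³) = 3.299 × 10⁻²⁰ kg·m/s.
λ = h/p = 6.626 × 10⁻³⁴ / 3.299 × 10⁻²⁰ = 2.01 × 10⁻¹⁴ m = 20.1 fm.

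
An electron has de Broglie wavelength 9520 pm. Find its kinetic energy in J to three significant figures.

KE = 2.66 × 10⁻²¹ J

p = h/λ = 6.626 × 10⁻³⁴ / 9.520 × 10⁻⁹ = 6.960 × 10⁻²⁶ kg·m/s.
KE = p²/(2m) = (6.960 × 10⁻²⁶)² / (2 × 9.109 × 10⁻³¹) = 2.659 × 10⁻²¹ J = 2.66 × 10⁻²¹ J.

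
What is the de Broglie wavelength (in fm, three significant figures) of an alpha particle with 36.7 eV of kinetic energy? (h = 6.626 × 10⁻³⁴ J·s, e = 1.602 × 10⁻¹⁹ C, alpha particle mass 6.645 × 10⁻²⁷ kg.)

λ = 2370 fm

KE = 36.7 eV = 5.879 × 10⁻¹⁸ J.
p = √(2mKE) = √(2 × 6.645 × 10⁻²⁷ × 5.879 × 10⁻¹⁸) = 2.795 × 10⁻²² kg·m/s.
λ = h/p = 6.626 × 10⁻³⁴ / 2.795 × 10⁻²² = 2.37 × 10⁻¹² m = 2370 fm.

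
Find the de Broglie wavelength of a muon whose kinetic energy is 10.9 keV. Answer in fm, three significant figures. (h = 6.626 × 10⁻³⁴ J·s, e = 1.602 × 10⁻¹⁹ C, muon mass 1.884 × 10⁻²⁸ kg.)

KE = 10.9 keV = 1.746 × 10⁻¹⁵ J.
p = √(2mKE) = √(2 × 1.884 × 10⁻²⁸ × 1.746 × 10⁻¹⁵) = 8.111 × 10⁻²² kg·m/s.
λ = h/p = 6.626 × 10⁻³⁴ / 8.111 × 10⁻²² = 8.17 × 10⁻¹³ m = 817 fm.

λ = 817 fm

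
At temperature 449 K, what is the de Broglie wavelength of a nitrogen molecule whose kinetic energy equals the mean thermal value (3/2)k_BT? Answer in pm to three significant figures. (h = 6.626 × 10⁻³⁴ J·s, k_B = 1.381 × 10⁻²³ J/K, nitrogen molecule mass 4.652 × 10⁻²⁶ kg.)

λ = 22.5 pm

KE = (3/2)k_BT = 1.5 × 1.381 × 10⁻²³ × 449 = 9.301 × 10⁻²¹ J.
p = √(2mKE) = √(2 × 4.652 × 10⁻²⁶ × 9.301 × 10⁻²¹) = 2.942 × 10⁻²³ kg·m/s.
λ = h/p = 2.25 × 10⁻¹¹ m = 22.5 pm.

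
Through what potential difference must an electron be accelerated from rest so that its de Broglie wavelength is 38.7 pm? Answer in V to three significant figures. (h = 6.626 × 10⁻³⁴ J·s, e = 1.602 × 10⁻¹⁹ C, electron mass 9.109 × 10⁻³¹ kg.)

p = h/λ = 6.626 × 10⁻³⁴ / 3.870 × 10⁻¹¹ = 1.712 × 10⁻²³ kg·m/s.
KE = p²/(2m) = 1.609 × 10⁻¹⁶ J.
V = KE/e = 1.609 × 10⁻¹⁶ / (1.602 × 10⁻¹⁹) = 1000 V.

V = 1000 V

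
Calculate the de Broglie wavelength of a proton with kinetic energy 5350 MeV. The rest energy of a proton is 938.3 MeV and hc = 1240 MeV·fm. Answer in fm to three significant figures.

λ = 0.199 fm

Total energy E = KE + m₀c² = 5350 + 938.3 = 6288.3 MeV.
(pc)² = E² − (m₀c²)² = (6288.3)² − (938.3)² = 3.866 × 10⁷ MeV², so pc = 6218 MeV.
λ = hc/(pc) = 1240 MeV·fm / 6218 MeV = 0.199 fm.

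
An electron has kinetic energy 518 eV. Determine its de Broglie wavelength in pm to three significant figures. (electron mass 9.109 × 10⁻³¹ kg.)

KE = 518 eV = 8.298 × 10⁻¹⁷ J.
p = √(2mKE) = √(2 × 9.109 × 10⁻³¹ × 8.298 × 10⁻¹⁷) = 1.230 × 10⁻²³ kg·m/s.
λ = h/p = 6.626 × 10⁻³⁴ / 1.230 × 10⁻²³ = 5.39 × 10⁻¹¹ m = 53.9 pm.

λ = 53.9 pm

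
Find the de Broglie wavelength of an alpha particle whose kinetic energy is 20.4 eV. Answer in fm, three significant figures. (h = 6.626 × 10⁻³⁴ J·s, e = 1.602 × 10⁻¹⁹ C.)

KE = 20.4 eV = 3.268 × 10⁻¹⁸ J.
p = √(2mKE) = √(2 × 6.645 × 10⁻²⁷ × 3.268 × 10⁻¹⁸) = 2.084 × 10⁻²² kg·m/s.
λ = h/p = 6.626 × 10⁻³⁴ / 2.084 × 10⁻²² = 3.18 × 10⁻¹² m = 3180 fm.

λ = 3180 fm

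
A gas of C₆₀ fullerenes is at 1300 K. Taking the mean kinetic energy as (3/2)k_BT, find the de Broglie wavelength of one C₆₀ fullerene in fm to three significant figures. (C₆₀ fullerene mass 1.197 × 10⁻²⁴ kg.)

λ = 2610 fm

KE = (3/2)k_BT = 1.5 × 1.381 × 10⁻²³ × 1300 = 2.693 × 10⁻²⁰ J.
p = √(2mKE) = √(2 × 1.197 × 10⁻²⁴ × 2.693 × 10⁻²⁰) = 2.539 × 10⁻²² kg·m/s.
λ = h/p = 2.61 × 10⁻¹² m = 2610 fm.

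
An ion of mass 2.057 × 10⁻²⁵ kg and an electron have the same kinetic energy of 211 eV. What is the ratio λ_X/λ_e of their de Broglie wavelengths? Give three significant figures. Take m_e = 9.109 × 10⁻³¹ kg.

At fixed KE, p = √(2mKE) so λ = h/p ∝ 1/√m.
λ_X/λ_e = √(m_e/m_X) = √(9.109 × 10⁻³¹/2.057 × 10⁻²⁵) = √(4.428 × 10⁻⁶) = 2.10 × 10⁻³.

λ_X/λ_e = 2.10 × 10⁻³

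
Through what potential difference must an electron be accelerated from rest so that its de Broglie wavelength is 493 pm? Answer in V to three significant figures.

p = h/λ = 6.626 × 10⁻³⁴ / 4.930 × 10⁻¹⁰ = 1.344 × 10⁻²⁴ kg·m/s.
KE = p²/(2m) = 9.915 × 10⁻¹⁹ J.
V = KE/e = 9.915 × 10⁻¹⁹ / (1.602 × 10⁻¹⁹) = 6.19 V.

V = 6.19 V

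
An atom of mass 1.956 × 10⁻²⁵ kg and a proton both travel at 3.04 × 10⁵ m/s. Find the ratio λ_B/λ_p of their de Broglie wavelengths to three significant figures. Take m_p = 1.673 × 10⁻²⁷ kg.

λ_B/λ_p = 8.55 × 10⁻³

At fixed v, p = mv so λ = h/(mv) ∝ 1/m.
λ_B/λ_p = m_p/m_B = 1.673 × 10⁻²⁷/1.956 × 10⁻²⁵ = 8.55 × 10⁻³.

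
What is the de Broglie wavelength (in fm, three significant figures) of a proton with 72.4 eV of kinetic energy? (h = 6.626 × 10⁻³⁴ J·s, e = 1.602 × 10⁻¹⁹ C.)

KE = 72.4 eV = 1.160 × 10⁻¹⁷ J.
p = √(2mKE) = √(2 × 1.673 × 10⁻²⁷ × 1.160 × 10⁻¹⁷) = 1.970 × 10⁻²² kg·m/s.
λ = h/p = 6.626 × 10⁻³⁴ / 1.970 × 10⁻²² = 3.36 × 10⁻¹² m = 3360 fm.

λ = 3360 fm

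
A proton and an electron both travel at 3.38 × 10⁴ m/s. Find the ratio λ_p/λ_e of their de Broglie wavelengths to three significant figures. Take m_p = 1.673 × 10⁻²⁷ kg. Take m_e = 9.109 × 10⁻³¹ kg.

λ_p/λ_e = 5.44 × 10⁻⁴

At fixed v, p = mv so λ = h/(mv) ∝ 1/m.
λ_p/λ_e = m_e/m_p = 9.109 × 10⁻³¹/1.673 × 10⁻²⁷ = 5.44 × 10⁻⁴.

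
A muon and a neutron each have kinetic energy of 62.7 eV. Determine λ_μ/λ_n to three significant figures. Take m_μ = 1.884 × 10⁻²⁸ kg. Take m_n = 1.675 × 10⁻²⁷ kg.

At fixed KE, p = √(2mKE) so λ = h/p ∝ 1/√m.
λ_μ/λ_n = √(m_n/m_μ) = √(1.675 × 10⁻²⁷/1.884 × 10⁻²⁸) = √(8.891) = 2.98.

λ_μ/λ_n = 2.98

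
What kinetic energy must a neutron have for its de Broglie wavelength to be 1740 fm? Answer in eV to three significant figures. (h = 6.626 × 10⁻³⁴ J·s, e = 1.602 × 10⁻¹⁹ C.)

p = h/λ = 6.626 × 10⁻³⁴ / 1.740 × 10⁻¹² = 3.808 × 10⁻²² kg·m/s.
KE = p²/(2m) = (3.808 × 10⁻²²)² / (2 × 1.675 × 10⁻²⁷) = 4.329 × 10⁻¹⁷ J = 270 eV.

KE = 270 eV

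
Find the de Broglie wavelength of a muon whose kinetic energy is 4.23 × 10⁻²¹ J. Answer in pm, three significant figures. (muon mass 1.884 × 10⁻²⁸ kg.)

p = √(2mKE) = √(2 × 1.884 × 10⁻²⁸ × 4.230 × 10⁻²¹) = 1.262 × 10⁻²⁴ kg·m/s.
λ = h/p = 6.626 × 10⁻³⁴ / 1.262 × 10⁻²⁴ = 5.25 × 10⁻¹⁰ m = 525 pm.

λ = 525 pm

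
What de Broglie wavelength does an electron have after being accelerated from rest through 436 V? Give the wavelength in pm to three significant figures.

λ = 58.7 pm

KE = eV = 1.602 × 10⁻¹⁹ × 436.0 = 6.985 × 10⁻¹⁷ J.
p = √(2mKE) = √(2 × 9.109 × 10⁻³¹ × 6.985 × 10⁻¹⁷) = 1.128 × 10⁻²³ kg·m/s.
λ = h/p = 6.626 × 10⁻³⁴ / 1.128 × 10⁻²³ = 5.87 × 10⁻¹¹ m = 58.7 pm.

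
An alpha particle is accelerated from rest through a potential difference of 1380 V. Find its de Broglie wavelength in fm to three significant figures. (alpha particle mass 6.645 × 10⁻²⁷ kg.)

λ = 273 fm

KE = 2eV = 2 × 1.602 × 10⁻¹⁹ × 1380 = 4.422 × 10⁻¹⁶ J.
p = √(2mKE) = √(2 × 6.645 × 10⁻²⁷ × 4.422 × 10⁻¹⁶) = 2.424 × 10⁻²¹ kg·m/s.
λ = h/p = 6.626 × 10⁻³⁴ / 2.424 × 10⁻²¹ = 2.73 × 10⁻¹³ m = 273 fm.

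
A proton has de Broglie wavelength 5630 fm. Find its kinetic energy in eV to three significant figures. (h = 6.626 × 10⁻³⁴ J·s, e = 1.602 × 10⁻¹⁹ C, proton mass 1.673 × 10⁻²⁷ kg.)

p = h/λ = 6.626 × 10⁻³⁴ / 5.630 × 10⁻¹² = 1.177 × 10⁻²² kg·m/s.
KE = p²/(2m) = (1.177 × 10⁻²²)² / (2 × 1.673 × 10⁻²⁷) = 4.140 × 10⁻¹⁸ J = 25.8 eV.

KE = 25.8 eV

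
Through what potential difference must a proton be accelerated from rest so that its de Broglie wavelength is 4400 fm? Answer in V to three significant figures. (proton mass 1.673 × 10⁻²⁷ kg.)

p = h/λ = 6.626 × 10⁻³⁴ / 4.400 × 10⁻¹² = 1.506 × 10⁻²² kg·m/s.
KE = p²/(2m) = 6.778 × 10⁻¹⁸ J.
V = KE/e = 6.778 × 10⁻¹⁸ / (1.602 × 10⁻¹⁹) = 42.3 V.

V = 42.3 V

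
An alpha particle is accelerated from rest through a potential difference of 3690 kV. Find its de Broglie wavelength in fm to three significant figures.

KE = 2eV = 2 × 1.602 × 10⁻¹⁹ × 3.690 × 10⁶ = 1.182 × 10⁻¹² J.
p = √(2mKE) = √(2 × 6.645 × 10⁻²⁷ × 1.182 × 10⁻¹²) = 1.253 × 10⁻¹⁹ kg·m/s.
λ = h/p = 6.626 × 10⁻³⁴ / 1.253 × 10⁻¹⁹ = 5.29 × 10⁻¹⁵ m = 5.29 fm.

λ = 5.29 fm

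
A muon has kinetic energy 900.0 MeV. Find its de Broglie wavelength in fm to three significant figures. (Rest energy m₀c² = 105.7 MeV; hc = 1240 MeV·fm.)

Total energy E = KE + m₀c² = 900.0 + 105.7 = 1005.7 MeV.
(pc)² = E² − (m₀c²)² = (1005.7)² − (105.7)² = 1.000 × 10⁶ MeV², so pc = 1000 MeV.
λ = hc/(pc) = 1240 MeV·fm / 1000 MeV = 1.24 fm.

λ = 1.24 fm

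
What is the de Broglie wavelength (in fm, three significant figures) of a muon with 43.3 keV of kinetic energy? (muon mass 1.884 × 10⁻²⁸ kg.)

KE = 43.3 keV = 6.937 × 10⁻¹⁵ J.
p = √(2mKE) = √(2 × 1.884 × 10⁻²⁸ × 6.937 × 10⁻¹⁵) = 1.617 × 10⁻²¹ kg·m/s.
λ = h/p = 6.626 × 10⁻³⁴ / 1.617 × 10⁻²¹ = 4.10 × 10⁻¹³ m = 410 fm.

λ = 410 fm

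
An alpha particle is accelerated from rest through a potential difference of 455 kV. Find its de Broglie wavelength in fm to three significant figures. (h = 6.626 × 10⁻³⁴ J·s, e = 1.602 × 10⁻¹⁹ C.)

λ = 15.1 fm

KE = 2eV = 2 × 1.602 × 10⁻¹⁹ × 4.550 × 10⁵ = 1.458 × 10⁻¹³ J.
p = √(2mKE) = √(2 × 6.645 × 10⁻²⁷ × 1.458 × 10⁻¹³) = 4.402 × 10⁻²⁰ kg·m/s.
λ = h/p = 6.626 × 10⁻³⁴ / 4.402 × 10⁻²⁰ = 1.51 × 10⁻¹⁴ m = 15.1 fm.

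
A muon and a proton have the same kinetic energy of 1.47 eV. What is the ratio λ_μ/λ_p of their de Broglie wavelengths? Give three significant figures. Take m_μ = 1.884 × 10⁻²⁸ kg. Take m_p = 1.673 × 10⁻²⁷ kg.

At fixed KE, p = √(2mKE) so λ = h/p ∝ 1/√m.
λ_μ/λ_p = √(m_p/m_μ) = √(1.673 × 10⁻²⁷/1.884 × 10⁻²⁸) = √(8.880) = 2.98.

λ_μ/λ_p = 2.98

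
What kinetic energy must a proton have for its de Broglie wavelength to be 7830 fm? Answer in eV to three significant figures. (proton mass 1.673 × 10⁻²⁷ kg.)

KE = 13.4 eV

p = h/λ = 6.626 × 10⁻³⁴ / 7.830 × 10⁻¹² = 8.462 × 10⁻²³ kg·m/s.
KE = p²/(2m) = (8.462 × 10⁻²³)² / (2 × 1.673 × 10⁻²⁷) = 2.140 × 10⁻¹⁸ J = 13.4 eV.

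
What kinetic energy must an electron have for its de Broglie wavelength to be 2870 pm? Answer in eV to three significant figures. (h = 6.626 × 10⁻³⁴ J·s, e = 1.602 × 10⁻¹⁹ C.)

p = h/λ = 6.626 × 10⁻³⁴ / 2.870 × 10⁻⁹ = 2.309 × 10⁻²⁵ kg·m/s.
KE = p²/(2m) = (2.309 × 10⁻²⁵)² / (2 × 9.109 × 10⁻³¹) = 2.926 × 10⁻²⁰ J = 0.183 eV.

KE = 0.183 eV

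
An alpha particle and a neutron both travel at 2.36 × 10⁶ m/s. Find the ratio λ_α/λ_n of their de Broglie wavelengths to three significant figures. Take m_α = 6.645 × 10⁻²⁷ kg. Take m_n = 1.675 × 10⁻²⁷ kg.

At fixed v, p = mv so λ = h/(mv) ∝ 1/m.
λ_α/λ_n = m_n/m_α = 1.675 × 10⁻²⁷/6.645 × 10⁻²⁷ = 0.252.

λ_α/λ_n = 0.252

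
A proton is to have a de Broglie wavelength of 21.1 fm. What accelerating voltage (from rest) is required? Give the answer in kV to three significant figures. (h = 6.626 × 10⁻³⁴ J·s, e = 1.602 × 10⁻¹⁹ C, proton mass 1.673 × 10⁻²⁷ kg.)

p = h/λ = 6.626 × 10⁻³⁴ / 2.110 × 10⁻¹⁴ = 3.140 × 10⁻²⁰ kg·m/s.
KE = p²/(2m) = 2.947 × 10⁻¹³ J.
V = KE/e = 2.947 × 10⁻¹³ / (1.602 × 10⁻¹⁹) = 1840 kV.

V = 1840 kV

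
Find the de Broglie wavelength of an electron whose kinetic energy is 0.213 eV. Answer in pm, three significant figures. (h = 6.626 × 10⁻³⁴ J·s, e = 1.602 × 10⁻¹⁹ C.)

KE = 0.213 eV = 3.412 × 10⁻²⁰ J.
p = √(2mKE) = √(2 × 9.109 × 10⁻³¹ × 3.412 × 10⁻²⁰) = 2.493 × 10⁻²⁵ kg·m/s.
λ = h/p = 6.626 × 10⁻³⁴ / 2.493 × 10⁻²⁵ = 2.66 × 10⁻⁹ m = 2660 pm.

λ = 2660 pm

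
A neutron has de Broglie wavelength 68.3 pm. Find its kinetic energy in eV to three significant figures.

KE = 0.175 eV

p = h/λ = 6.626 × 10⁻³⁴ / 6.830 × 10⁻¹¹ = 9.701 × 10⁻²⁴ kg·m/s.
KE = p²/(2m) = (9.701 × 10⁻²⁴)² / (2 × 1.675 × 10⁻²⁷) = 2.809 × 10⁻²⁰ J = 0.175 eV.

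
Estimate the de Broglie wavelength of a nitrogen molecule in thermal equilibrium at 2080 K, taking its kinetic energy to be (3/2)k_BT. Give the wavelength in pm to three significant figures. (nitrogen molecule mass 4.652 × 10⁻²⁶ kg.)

λ = 10.5 pm

KE = (3/2)k_BT = 1.5 × 1.381 × 10⁻²³ × 2080 = 4.309 × 10⁻²⁰ J.
p = √(2mKE) = √(2 × 4.652 × 10⁻²⁶ × 4.309 × 10⁻²⁰) = 6.332 × 10⁻²³ kg·m/s.
λ = h/p = 1.05 × 10⁻¹¹ m = 10.5 pm.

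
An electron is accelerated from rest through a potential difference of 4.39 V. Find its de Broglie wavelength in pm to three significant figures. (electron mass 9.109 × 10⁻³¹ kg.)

KE = eV = 1.602 × 10⁻¹⁹ × 4.390 = 7.033 × 10⁻¹⁹ J.
p = √(2mKE) = √(2 × 9.109 × 10⁻³¹ × 7.033 × 10⁻¹⁹) = 1.132 × 10⁻²⁴ kg·m/s.
λ = h/p = 6.626 × 10⁻³⁴ / 1.132 × 10⁻²⁴ = 5.85 × 10⁻¹⁰ m = 585 pm.

λ = 585 pm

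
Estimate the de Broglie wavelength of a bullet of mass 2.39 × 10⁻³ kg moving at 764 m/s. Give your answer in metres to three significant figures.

λ = 3.63 × 10⁻³⁴ m

p = mv = 2.39 × 10⁻³ × 764 = 1.826 kg·m/s.
λ = h/p = 6.626 × 10⁻³⁴ / 1.826 = 3.63 × 10⁻³⁴ m.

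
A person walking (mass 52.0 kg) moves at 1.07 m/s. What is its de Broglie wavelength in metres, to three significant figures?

λ = 1.19 × 10⁻³⁵ m

p = mv = 52.0 × 1.07 = 5.564 × 10¹ kg·m/s.
λ = h/p = 6.626 × 10⁻³⁴ / 5.564 × 10¹ = 1.19 × 10⁻³⁵ m.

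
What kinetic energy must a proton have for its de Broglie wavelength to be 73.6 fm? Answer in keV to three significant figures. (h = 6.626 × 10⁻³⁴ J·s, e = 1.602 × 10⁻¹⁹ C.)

p = h/λ = 6.626 × 10⁻³⁴ / 7.360 × 10⁻¹⁴ = 9.003 × 10⁻²¹ kg·m/s.
KE = p²/(2m) = (9.003 × 10⁻²¹)² / (2 × 1.673 × 10⁻²⁷) = 2.422 × 10⁻¹⁴ J = 151 keV.

KE = 151 keV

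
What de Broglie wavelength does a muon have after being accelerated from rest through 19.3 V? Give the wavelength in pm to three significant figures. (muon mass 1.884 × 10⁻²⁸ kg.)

λ = 19.4 pm

KE = eV = 1.602 × 10⁻¹⁹ × 19.30 = 3.092 × 10⁻¹⁸ J.
p = √(2mKE) = √(2 × 1.884 × 10⁻²⁸ × 3.092 × 10⁻¹⁸) = 3.413 × 10⁻²³ kg·m/s.
λ = h/p = 6.626 × 10⁻³⁴ / 3.413 × 10⁻²³ = 1.94 × 10⁻¹¹ m = 19.4 pm.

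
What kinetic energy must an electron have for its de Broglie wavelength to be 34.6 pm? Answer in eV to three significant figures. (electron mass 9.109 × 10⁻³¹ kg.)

p = h/λ = 6.626 × 10⁻³⁴ / 3.460 × 10⁻¹¹ = 1.915 × 10⁻²³ kg·m/s.
KE = p²/(2m) = (1.915 × 10⁻²³)² / (2 × 9.109 × 10⁻³¹) = 2.013 × 10⁻¹⁶ J = 1260 eV.

KE = 1260 eV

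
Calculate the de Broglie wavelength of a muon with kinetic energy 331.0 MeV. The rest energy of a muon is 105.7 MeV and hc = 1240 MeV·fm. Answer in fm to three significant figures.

λ = 2.93 fm

Total energy E = KE + m₀c² = 331.0 + 105.7 = 436.7 MeV.
(pc)² = E² − (m₀c²)² = (436.7)² − (105.7)² = 1.795 × 10⁵ MeV², so pc = 423.7 MeV.
λ = hc/(pc) = 1240 MeV·fm / 423.7 MeV = 2.93 fm.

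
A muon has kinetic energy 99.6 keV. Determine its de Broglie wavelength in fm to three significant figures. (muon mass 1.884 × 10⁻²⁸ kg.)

KE = 99.6 keV = 1.596 × 10⁻¹⁴ J.
p = √(2mKE) = √(2 × 1.884 × 10⁻²⁸ × 1.596 × 10⁻¹⁴) = 2.452 × 10⁻²¹ kg·m/s.
λ = h/p = 6.626 × 10⁻³⁴ / 2.452 × 10⁻²¹ = 2.70 × 10⁻¹³ m = 270 fm.

λ = 270 fm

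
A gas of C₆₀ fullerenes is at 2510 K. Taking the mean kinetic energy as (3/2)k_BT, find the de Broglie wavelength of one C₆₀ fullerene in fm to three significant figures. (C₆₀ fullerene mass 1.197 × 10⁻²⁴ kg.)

λ = 1880 fm

KE = (3/2)k_BT = 1.5 × 1.381 × 10⁻²³ × 2510 = 5.199 × 10⁻²⁰ J.
p = √(2mKE) = √(2 × 1.197 × 10⁻²⁴ × 5.199 × 10⁻²⁰) = 3.528 × 10⁻²² kg·m/s.
λ = h/p = 1.88 × 10⁻¹² m = 1880 fm.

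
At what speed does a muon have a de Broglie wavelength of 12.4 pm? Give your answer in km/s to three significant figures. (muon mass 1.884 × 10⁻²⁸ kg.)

p = h/λ = 6.626 × 10⁻³⁴ / 1.240 × 10⁻¹¹ = 5.344 × 10⁻²³ kg·m/s.
v = p/m = 5.344 × 10⁻²³ / 1.884 × 10⁻²⁸ = 2.84 × 10⁵ m/s = 284 km/s.

v = 284 km/s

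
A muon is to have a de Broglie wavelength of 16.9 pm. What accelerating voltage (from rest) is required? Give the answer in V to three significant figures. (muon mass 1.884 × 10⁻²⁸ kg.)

V = 25.5 V

p = h/λ = 6.626 × 10⁻³⁴ / 1.690 × 10⁻¹¹ = 3.921 × 10⁻²³ kg·m/s.
KE = p²/(2m) = 4.080 × 10⁻¹⁸ J.
V = KE/e = 4.080 × 10⁻¹⁸ / (1.602 × 10⁻¹⁹) = 25.5 V.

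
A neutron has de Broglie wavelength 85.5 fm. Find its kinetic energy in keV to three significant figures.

p = h/λ = 6.626 × 10⁻³⁴ / 8.550 × 10⁻¹⁴ = 7.750 × 10⁻²¹ kg·m/s.
KE = p²/(2m) = (7.750 × 10⁻²¹)² / (2 × 1.675 × 10⁻²⁷) = 1.793 × 10⁻¹⁴ J = 112 keV.

KE = 112 keV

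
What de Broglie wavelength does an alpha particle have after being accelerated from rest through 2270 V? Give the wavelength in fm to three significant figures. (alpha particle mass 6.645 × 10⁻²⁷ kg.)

KE = 2eV = 2 × 1.602 × 10⁻¹⁹ × 2270 = 7.273 × 10⁻¹⁶ J.
p = √(2mKE) = √(2 × 6.645 × 10⁻²⁷ × 7.273 × 10⁻¹⁶) = 3.109 × 10⁻²¹ kg·m/s.
λ = h/p = 6.626 × 10⁻³⁴ / 3.109 × 10⁻²¹ = 2.13 × 10⁻¹³ m = 213 fm.

λ = 213 fm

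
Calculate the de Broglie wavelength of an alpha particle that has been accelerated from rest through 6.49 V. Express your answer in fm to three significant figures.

KE = 2eV = 2 × 1.602 × 10⁻¹⁹ × 6.490 = 2.079 × 10⁻¹⁸ J.
p = √(2mKE) = √(2 × 6.645 × 10⁻²⁷ × 2.079 × 10⁻¹⁸) = 1.662 × 10⁻²² kg·m/s.
λ = h/p = 6.626 × 10⁻³⁴ / 1.662 × 10⁻²² = 3.99 × 10⁻¹² m = 3990 fm.

λ = 3990 fm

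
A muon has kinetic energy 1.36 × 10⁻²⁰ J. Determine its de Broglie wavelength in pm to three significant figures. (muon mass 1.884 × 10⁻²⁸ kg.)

λ = 293 pm

p = √(2mKE) = √(2 × 1.884 × 10⁻²⁸ × 1.360 × 10⁻²⁰) = 2.264 × 10⁻²⁴ kg·m/s.
λ = h/p = 6.626 × 10⁻³⁴ / 2.264 × 10⁻²⁴ = 2.93 × 10⁻¹⁰ m = 293 pm.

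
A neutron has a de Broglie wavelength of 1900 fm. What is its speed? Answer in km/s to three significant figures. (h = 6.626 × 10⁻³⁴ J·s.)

v = 208 km/s

p = h/λ = 6.626 × 10⁻³⁴ / 1.900 × 10⁻¹² = 3.487 × 10⁻²² kg·m/s.
v = p/m = 3.487 × 10⁻²² / 1.675 × 10⁻²⁷ = 2.08 × 10⁵ m/s = 208 km/s.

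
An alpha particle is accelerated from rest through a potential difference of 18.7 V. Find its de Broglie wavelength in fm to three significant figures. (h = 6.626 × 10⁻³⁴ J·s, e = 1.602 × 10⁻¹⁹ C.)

KE = 2eV = 2 × 1.602 × 10⁻¹⁹ × 18.70 = 5.991 × 10⁻¹⁸ J.
p = √(2mKE) = √(2 × 6.645 × 10⁻²⁷ × 5.991 × 10⁻¹⁸) = 2.822 × 10⁻²² kg·m/s.
λ = h/p = 6.626 × 10⁻³⁴ / 2.822 × 10⁻²² = 2.35 × 10⁻¹² m = 2350 fm.

λ = 2350 fm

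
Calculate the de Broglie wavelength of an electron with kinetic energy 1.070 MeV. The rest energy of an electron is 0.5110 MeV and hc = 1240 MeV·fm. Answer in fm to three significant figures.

λ = 829 fm

Total energy E = KE + m₀c² = 1.070 + 0.5110 = 1.5810 MeV.
(pc)² = E² − (m₀c²)² = (1.5810)² − (0.5110)² = 2.238 MeV², so pc = 1.496 MeV.
λ = hc/(pc) = 1240 MeV·fm / 1.496 MeV = 829 fm.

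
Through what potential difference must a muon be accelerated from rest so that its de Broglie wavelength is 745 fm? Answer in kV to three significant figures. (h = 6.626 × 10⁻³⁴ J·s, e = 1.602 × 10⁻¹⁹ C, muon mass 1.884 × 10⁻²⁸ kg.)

V = 13.1 kV

p = h/λ = 6.626 × 10⁻³⁴ / 7.450 × 10⁻¹³ = 8.894 × 10⁻²² kg·m/s.
KE = p²/(2m) = 2.099 × 10⁻¹⁵ J.
V = KE/e = 2.099 × 10⁻¹⁵ / (1.602 × 10⁻¹⁹) = 13.1 kV.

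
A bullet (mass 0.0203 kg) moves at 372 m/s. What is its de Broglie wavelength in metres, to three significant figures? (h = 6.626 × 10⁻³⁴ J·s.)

λ = 8.77 × 10⁻³⁵ m

p = mv = 0.0203 × 372 = 7.552 kg·m/s.
λ = h/p = 6.626 × 10⁻³⁴ / 7.552 = 8.77 × 10⁻³⁵ m.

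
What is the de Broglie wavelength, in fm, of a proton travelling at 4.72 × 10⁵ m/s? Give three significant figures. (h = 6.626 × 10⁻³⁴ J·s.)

λ = 839 fm

p = mv = 1.673 × 10⁻²⁷ × 4.72 × 10⁵ = 7.897 × 10⁻²² kg·m/s.
λ = h/p = 6.626 × 10⁻³⁴ / 7.897 × 10⁻²² = 8.39 × 10⁻¹³ m = 839 fm.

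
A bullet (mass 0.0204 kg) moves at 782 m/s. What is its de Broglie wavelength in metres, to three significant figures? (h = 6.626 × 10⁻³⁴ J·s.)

p = mv = 0.0204 × 782 = 1.595 × 10¹ kg·m/s.
λ = h/p = 6.626 × 10⁻³⁴ / 1.595 × 10¹ = 4.15 × 10⁻³⁵ m.

λ = 4.15 × 10⁻³⁵ m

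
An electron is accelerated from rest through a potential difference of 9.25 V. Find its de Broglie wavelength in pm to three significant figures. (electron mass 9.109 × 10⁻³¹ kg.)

λ = 403 pm

KE = eV = 1.602 × 10⁻¹⁹ × 9.250 = 1.482 × 10⁻¹⁸ J.
p = √(2mKE) = √(2 × 9.109 × 10⁻³¹ × 1.482 × 10⁻¹⁸) = 1.643 × 10⁻²⁴ kg·m/s.
λ = h/p = 6.626 × 10⁻³⁴ / 1.643 × 10⁻²⁴ = 4.03 × 10⁻¹⁰ m = 403 pm.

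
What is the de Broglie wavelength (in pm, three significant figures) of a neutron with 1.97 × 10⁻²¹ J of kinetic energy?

p = √(2mKE) = √(2 × 1.675 × 10⁻²⁷ × 1.970 × 10⁻²¹) = 2.569 × 10⁻²⁴ kg·m/s.
λ = h/p = 6.626 × 10⁻³⁴ / 2.569 × 10⁻²⁴ = 2.58 × 10⁻¹⁰ m = 258 pm.

λ = 258 pm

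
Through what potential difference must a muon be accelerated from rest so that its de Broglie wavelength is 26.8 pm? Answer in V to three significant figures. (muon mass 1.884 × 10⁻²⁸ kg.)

p = h/λ = 6.626 × 10⁻³⁴ / 2.680 × 10⁻¹¹ = 2.472 × 10⁻²³ kg·m/s.
KE = p²/(2m) = 1.622 × 10⁻¹⁸ J.
V = KE/e = 1.622 × 10⁻¹⁸ / (1.602 × 10⁻¹⁹) = 10.1 V.

V = 10.1 V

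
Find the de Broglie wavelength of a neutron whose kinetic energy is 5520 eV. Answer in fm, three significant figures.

KE = 5520 eV = 8.843 × 10⁻¹⁶ J.
p = √(2mKE) = √(2 × 1.675 × 10⁻²⁷ × 8.843 × 10⁻¹⁶) = 1.721 × 10⁻²¹ kg·m/s.
λ = h/p = 6.626 × 10⁻³⁴ / 1.721 × 10⁻²¹ = 3.85 × 10⁻¹³ m = 385 fm.

λ = 385 fm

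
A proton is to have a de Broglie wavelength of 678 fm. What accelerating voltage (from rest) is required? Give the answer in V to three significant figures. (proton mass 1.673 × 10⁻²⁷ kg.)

V = 1780 V

p = h/λ = 6.626 × 10⁻³⁴ / 6.780 × 10⁻¹³ = 9.773 × 10⁻²² kg·m/s.
KE = p²/(2m) = 2.854 × 10⁻¹⁶ J.
V = KE/e = 2.854 × 10⁻¹⁶ / (1.602 × 10⁻¹⁹) = 1780 V.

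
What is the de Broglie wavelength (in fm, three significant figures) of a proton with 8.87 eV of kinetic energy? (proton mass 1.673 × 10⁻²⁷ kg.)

λ = 9610 fm

KE = 8.87 eV = 1.421 × 10⁻¹⁸ J.
p = √(2mKE) = √(2 × 1.673 × 10⁻²⁷ × 1.421 × 10⁻¹⁸) = 6.895 × 10⁻²³ kg·m/s.
λ = h/p = 6.626 × 10⁻³⁴ / 6.895 × 10⁻²³ = 9.61 × 10⁻¹² m = 9610 fm.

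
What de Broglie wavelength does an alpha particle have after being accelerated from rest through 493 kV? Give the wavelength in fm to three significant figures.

λ = 14.5 fm

KE = 2eV = 2 × 1.602 × 10⁻¹⁹ × 4.930 × 10⁵ = 1.580 × 10⁻¹³ J.
p = √(2mKE) = √(2 × 6.645 × 10⁻²⁷ × 1.580 × 10⁻¹³) = 4.582 × 10⁻²⁰ kg·m/s.
λ = h/p = 6.626 × 10⁻³⁴ / 4.582 × 10⁻²⁰ = 1.45 × 10⁻¹⁴ m = 14.5 fm.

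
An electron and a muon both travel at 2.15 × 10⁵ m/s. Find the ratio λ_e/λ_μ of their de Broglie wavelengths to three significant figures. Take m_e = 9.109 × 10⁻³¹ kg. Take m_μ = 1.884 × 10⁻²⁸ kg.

At fixed v, p = mv so λ = h/(mv) ∝ 1/m.
λ_e/λ_μ = m_μ/m_e = 1.884 × 10⁻²⁸/9.109 × 10⁻³¹ = 207.

λ_e/λ_μ = 207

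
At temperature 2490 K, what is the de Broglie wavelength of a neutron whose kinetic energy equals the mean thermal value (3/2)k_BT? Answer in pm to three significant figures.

λ = 50.4 pm

KE = (3/2)k_BT = 1.5 × 1.381 × 10⁻²³ × 2490 = 5.158 × 10⁻²⁰ J.
p = √(2mKE) = √(2 × 1.675 × 10⁻²⁷ × 5.158 × 10⁻²⁰) = 1.315 × 10⁻²³ kg·m/s.
λ = h/p = 5.04 × 10⁻¹¹ m = 50.4 pm.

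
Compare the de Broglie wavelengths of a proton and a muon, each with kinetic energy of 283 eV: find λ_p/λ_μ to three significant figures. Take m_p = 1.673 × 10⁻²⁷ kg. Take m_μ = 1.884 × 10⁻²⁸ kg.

λ_p/λ_μ = 0.336

At fixed KE, p = √(2mKE) so λ = h/p ∝ 1/√m.
λ_p/λ_μ = √(m_μ/m_p) = √(1.884 × 10⁻²⁸/1.673 × 10⁻²⁷) = √(0.1126) = 0.336.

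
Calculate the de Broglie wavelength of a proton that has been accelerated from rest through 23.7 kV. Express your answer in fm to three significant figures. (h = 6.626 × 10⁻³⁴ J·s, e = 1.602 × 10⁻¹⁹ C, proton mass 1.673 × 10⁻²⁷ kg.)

λ = 186 fm

KE = eV = 1.602 × 10⁻¹⁹ × 2.370 × 10⁴ = 3.797 × 10⁻¹⁵ J.
p = √(2mKE) = √(2 × 1.673 × 10⁻²⁷ × 3.797 × 10⁻¹⁵) = 3.564 × 10⁻²¹ kg·m/s.
λ = h/p = 6.626 × 10⁻³⁴ / 3.564 × 10⁻²¹ = 1.86 × 10⁻¹³ m = 186 fm.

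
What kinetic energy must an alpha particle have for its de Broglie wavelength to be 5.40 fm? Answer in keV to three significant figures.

p = h/λ = 6.626 × 10⁻³⁴ / 5.400 × 10⁻¹⁵ = 1.227 × 10⁻¹⁹ kg·m/s.
KE = p²/(2m) = (1.227 × 10⁻¹⁹)² / (2 × 6.645 × 10⁻²⁷) = 1.133 × 10⁻¹² J = 7070 keV.

KE = 7070 keV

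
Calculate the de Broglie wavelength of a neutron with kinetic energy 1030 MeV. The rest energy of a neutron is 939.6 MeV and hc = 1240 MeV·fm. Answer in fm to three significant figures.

Total energy E = KE + m₀c² = 1030 + 939.6 = 1969.6 MeV.
(pc)² = E² − (m₀c²)² = (1969.6)² − (939.6)² = 2.996 × 10⁶ MeV², so pc = 1731 MeV.
λ = hc/(pc) = 1240 MeV·fm / 1731 MeV = 0.716 fm.

λ = 0.716 fm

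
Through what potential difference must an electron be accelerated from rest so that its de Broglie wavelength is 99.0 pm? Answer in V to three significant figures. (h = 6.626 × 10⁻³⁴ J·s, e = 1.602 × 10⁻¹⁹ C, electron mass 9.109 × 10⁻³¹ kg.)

V = 153 V

p = h/λ = 6.626 × 10⁻³⁴ / 9.900 × 10⁻¹¹ = 6.693 × 10⁻²⁴ kg·m/s.
KE = p²/(2m) = 2.459 × 10⁻¹⁷ J.
V = KE/e = 2.459 × 10⁻¹⁷ / (1.602 × 10⁻¹⁹) = 153 V.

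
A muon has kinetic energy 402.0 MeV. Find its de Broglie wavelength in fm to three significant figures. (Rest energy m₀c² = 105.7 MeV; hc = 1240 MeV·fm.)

λ = 2.50 fm

Total energy E = KE + m₀c² = 402.0 + 105.7 = 507.7 MeV.
(pc)² = E² − (m₀c²)² = (507.7)² − (105.7)² = 2.466 × 10⁵ MeV², so pc = 496.6 MeV.
λ = hc/(pc) = 1240 MeV·fm / 496.6 MeV = 2.50 fm.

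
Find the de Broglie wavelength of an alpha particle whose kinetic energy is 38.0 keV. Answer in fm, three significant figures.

λ = 73.7 fm

KE = 38.0 keV = 6.088 × 10⁻¹⁵ J.
p = √(2mKE) = √(2 × 6.645 × 10⁻²⁷ × 6.088 × 10⁻¹⁵) = 8.995 × 10⁻²¹ kg·m/s.
λ = h/p = 6.626 × 10⁻³⁴ / 8.995 × 10⁻²¹ = 7.37 × 10⁻¹⁴ m = 73.7 fm.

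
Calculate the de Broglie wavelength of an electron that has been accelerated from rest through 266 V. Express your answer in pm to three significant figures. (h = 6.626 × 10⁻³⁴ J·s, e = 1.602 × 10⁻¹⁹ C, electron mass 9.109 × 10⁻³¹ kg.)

λ = 75.2 pm

KE = eV = 1.602 × 10⁻¹⁹ × 266.0 = 4.261 × 10⁻¹⁷ J.
p = √(2mKE) = √(2 × 9.109 × 10⁻³¹ × 4.261 × 10⁻¹⁷) = 8.811 × 10⁻²⁴ kg·m/s.
λ = h/p = 6.626 × 10⁻³⁴ / 8.811 × 10⁻²⁴ = 7.52 × 10⁻¹¹ m = 75.2 pm.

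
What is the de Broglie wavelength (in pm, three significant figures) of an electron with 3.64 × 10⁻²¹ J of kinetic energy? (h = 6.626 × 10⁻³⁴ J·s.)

λ = 8140 pm

p = √(2mKE) = √(2 × 9.109 × 10⁻³¹ × 3.640 × 10⁻²¹) = 8.143 × 10⁻²⁶ kg·m/s.
λ = h/p = 6.626 × 10⁻³⁴ / 8.143 × 10⁻²⁶ = 8.14 × 10⁻⁹ m = 8140 pm.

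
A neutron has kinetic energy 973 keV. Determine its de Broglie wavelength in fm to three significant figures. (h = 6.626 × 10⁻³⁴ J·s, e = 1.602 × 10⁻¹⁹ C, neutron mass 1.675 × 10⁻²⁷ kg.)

KE = 973 keV = 1.559 × 10⁻¹³ J.
p = √(2mKE) = √(2 × 1.675 × 10⁻²⁷ × 1.559 × 10⁻¹³) = 2.285 × 10⁻²⁰ kg·m/s.
λ = h/p = 6.626 × 10⁻³⁴ / 2.285 × 10⁻²⁰ = 2.90 × 10⁻¹⁴ m = 29.0 fm.

λ = 29.0 fm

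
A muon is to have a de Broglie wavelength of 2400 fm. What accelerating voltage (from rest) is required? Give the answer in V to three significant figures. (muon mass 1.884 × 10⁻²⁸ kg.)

p = h/λ = 6.626 × 10⁻³⁴ / 2.400 × 10⁻¹² = 2.761 × 10⁻²² kg·m/s.
KE = p²/(2m) = 2.023 × 10⁻¹⁶ J.
V = KE/e = 2.023 × 10⁻¹⁶ / (1.602 × 10⁻¹⁹) = 1260 V.

V = 1260 V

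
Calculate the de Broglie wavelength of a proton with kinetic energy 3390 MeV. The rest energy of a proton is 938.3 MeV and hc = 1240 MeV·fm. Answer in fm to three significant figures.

Total energy E = KE + m₀c² = 3390 + 938.3 = 4328.3 MeV.
(pc)² = E² − (m₀c²)² = (4328.3)² − (938.3)² = 1.785 × 10⁷ MeV², so pc = 4225 MeV.
λ = hc/(pc) = 1240 MeV·fm / 4225 MeV = 0.293 fm.

λ = 0.293 fm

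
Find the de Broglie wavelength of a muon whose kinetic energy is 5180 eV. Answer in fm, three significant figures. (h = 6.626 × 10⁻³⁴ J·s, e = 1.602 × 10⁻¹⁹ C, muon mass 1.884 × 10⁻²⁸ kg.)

KE = 5180 eV = 8.298 × 10⁻¹⁶ J.
p = √(2mKE) = √(2 × 1.884 × 10⁻²⁸ × 8.298 × 10⁻¹⁶) = 5.592 × 10⁻²² kg·m/s.
λ = h/p = 6.626 × 10⁻³⁴ / 5.592 × 10⁻²² = 1.18 × 10⁻¹² m = 1180 fm.

λ = 1180 fm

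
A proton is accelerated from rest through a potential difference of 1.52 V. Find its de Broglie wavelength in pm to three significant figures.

KE = eV = 1.602 × 10⁻¹⁹ × 1.520 = 2.435 × 10⁻¹⁹ J.
p = √(2mKE) = √(2 × 1.673 × 10⁻²⁷ × 2.435 × 10⁻¹⁹) = 2.854 × 10⁻²³ kg·m/s.
λ = h/p = 6.626 × 10⁻³⁴ / 2.854 × 10⁻²³ = 2.32 × 10⁻¹¹ m = 23.2 pm.

λ = 23.2 pm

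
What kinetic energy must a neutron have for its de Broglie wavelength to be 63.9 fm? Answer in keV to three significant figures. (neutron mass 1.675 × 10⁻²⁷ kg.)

KE = 200 keV

p = h/λ = 6.626 × 10⁻³⁴ / 6.390 × 10⁻¹⁴ = 1.037 × 10⁻²⁰ kg·m/s.
KE = p²/(2m) = (1.037 × 10⁻²⁰)² / (2 × 1.675 × 10⁻²⁷) = 3.210 × 10⁻¹⁴ J = 200 keV.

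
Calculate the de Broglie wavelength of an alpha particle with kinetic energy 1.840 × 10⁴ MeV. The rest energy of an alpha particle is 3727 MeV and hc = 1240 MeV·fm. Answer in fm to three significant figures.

λ = 0.0569 fm

Total energy E = KE + m₀c² = 1.840 × 10⁴ + 3727 = 22127 MeV.
(pc)² = E² − (m₀c²)² = (22127)² − (3727)² = 4.757 × 10⁸ MeV², so pc = 2.181 × 10⁴ MeV.
λ = hc/(pc) = 1240 MeV·fm / 2.181 × 10⁴ MeV = 0.0569 fm.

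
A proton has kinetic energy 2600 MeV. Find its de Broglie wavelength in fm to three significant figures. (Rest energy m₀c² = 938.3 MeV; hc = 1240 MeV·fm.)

λ = 0.363 fm

Total energy E = KE + m₀c² = 2600 + 938.3 = 3538.3 MeV.
(pc)² = E² − (m₀c²)² = (3538.3)² − (938.3)² = 1.164 × 10⁷ MeV², so pc = 3412 MeV.
λ = hc/(pc) = 1240 MeV·fm / 3412 MeV = 0.363 fm.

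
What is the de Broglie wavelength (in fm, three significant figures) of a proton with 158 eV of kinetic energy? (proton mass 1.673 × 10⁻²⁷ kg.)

λ = 2280 fm

KE = 158 eV = 2.531 × 10⁻¹⁷ J.
p = √(2mKE) = √(2 × 1.673 × 10⁻²⁷ × 2.531 × 10⁻¹⁷) = 2.910 × 10⁻²² kg·m/s.
λ = h/p = 6.626 × 10⁻³⁴ / 2.910 × 10⁻²² = 2.28 × 10⁻¹² m = 2280 fm.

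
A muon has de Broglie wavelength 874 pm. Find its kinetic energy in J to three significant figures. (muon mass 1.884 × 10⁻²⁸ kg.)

p = h/λ = 6.626 × 10⁻³⁴ / 8.740 × 10⁻¹⁰ = 7.581 × 10⁻²⁵ kg·m/s.
KE = p²/(2m) = (7.581 × 10⁻²⁵)² / (2 × 1.884 × 10⁻²⁸) = 1.525 × 10⁻²¹ J = 1.53 × 10⁻²¹ J.

KE = 1.53 × 10⁻²¹ J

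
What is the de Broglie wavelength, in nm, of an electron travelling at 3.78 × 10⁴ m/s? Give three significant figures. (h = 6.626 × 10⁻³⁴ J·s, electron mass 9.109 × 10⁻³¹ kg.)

p = mv = 9.109 × 10⁻³¹ × 3.78 × 10⁴ = 3.443 × 10⁻²⁶ kg·m/s.
λ = h/p = 6.626 × 10⁻³⁴ / 3.443 × 10⁻²⁶ = 1.92 × 10⁻⁸ m = 19.2 nm.

λ = 19.2 nm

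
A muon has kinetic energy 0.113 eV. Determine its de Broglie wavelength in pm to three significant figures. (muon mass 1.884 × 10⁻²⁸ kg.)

KE = 0.113 eV = 1.810 × 10⁻²⁰ J.
p = √(2mKE) = √(2 × 1.884 × 10⁻²⁸ × 1.810 × 10⁻²⁰) = 2.612 × 10⁻²⁴ kg·m/s.
λ = h/p = 6.626 × 10⁻³⁴ / 2.612 × 10⁻²⁴ = 2.54 × 10⁻¹⁰ m = 254 pm.

λ = 254 pm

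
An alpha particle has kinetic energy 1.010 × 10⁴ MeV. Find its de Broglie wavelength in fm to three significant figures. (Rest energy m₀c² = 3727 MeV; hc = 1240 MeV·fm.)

Total energy E = KE + m₀c² = 1.010 × 10⁴ + 3727 = 13827 MeV.
(pc)² = E² − (m₀c²)² = (13827)² − (3727)² = 1.773 × 10⁸ MeV², so pc = 1.332 × 10⁴ MeV.
λ = hc/(pc) = 1240 MeV·fm / 1.332 × 10⁴ MeV = 0.0931 fm.

λ = 0.0931 fm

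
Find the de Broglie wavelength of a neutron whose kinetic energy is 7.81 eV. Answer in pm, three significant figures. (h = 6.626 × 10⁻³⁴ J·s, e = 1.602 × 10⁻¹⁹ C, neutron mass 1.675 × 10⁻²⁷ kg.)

λ = 10.2 pm

KE = 7.81 eV = 1.251 × 10⁻¹⁸ J.
p = √(2mKE) = √(2 × 1.675 × 10⁻²⁷ × 1.251 × 10⁻¹⁸) = 6.474 × 10⁻²³ kg·m/s.
λ = h/p = 6.626 × 10⁻³⁴ / 6.474 × 10⁻²³ = 1.02 × 10⁻¹¹ m = 10.2 pm.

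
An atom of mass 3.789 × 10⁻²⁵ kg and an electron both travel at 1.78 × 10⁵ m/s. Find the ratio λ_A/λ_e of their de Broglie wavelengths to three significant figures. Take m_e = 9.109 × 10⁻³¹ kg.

At fixed v, p = mv so λ = h/(mv) ∝ 1/m.
λ_A/λ_e = m_e/m_A = 9.109 × 10⁻³¹/3.789 × 10⁻²⁵ = 2.40 × 10⁻⁶.

λ_A/λ_e = 2.40 × 10⁻⁶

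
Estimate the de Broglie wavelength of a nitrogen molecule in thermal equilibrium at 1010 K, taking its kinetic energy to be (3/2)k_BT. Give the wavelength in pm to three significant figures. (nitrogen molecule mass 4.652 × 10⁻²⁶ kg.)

KE = (3/2)k_BT = 1.5 × 1.381 × 10⁻²³ × 1010 = 2.092 × 10⁻²⁰ J.
p = √(2mKE) = √(2 × 4.652 × 10⁻²⁶ × 2.092 × 10⁻²⁰) = 4.412 × 10⁻²³ kg·m/s.
λ = h/p = 1.50 × 10⁻¹¹ m = 15.0 pm.

λ = 15.0 pm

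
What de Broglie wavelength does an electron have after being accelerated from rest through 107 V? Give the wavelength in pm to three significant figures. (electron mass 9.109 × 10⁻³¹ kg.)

KE = eV = 1.602 × 10⁻¹⁹ × 107.0 = 1.714 × 10⁻¹⁷ J.
p = √(2mKE) = √(2 × 9.109 × 10⁻³¹ × 1.714 × 10⁻¹⁷) = 5.588 × 10⁻²⁴ kg·m/s.
λ = h/p = 6.626 × 10⁻³⁴ / 5.588 × 10⁻²⁴ = 1.19 × 10⁻¹⁰ m = 119 pm.

λ = 119 pm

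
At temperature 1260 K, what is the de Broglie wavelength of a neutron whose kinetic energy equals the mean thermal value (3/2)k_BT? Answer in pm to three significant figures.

KE = (3/2)k_BT = 1.5 × 1.381 × 10⁻²³ × 1260 = 2.610 × 10⁻²⁰ J.
p = √(2mKE) = √(2 × 1.675 × 10⁻²⁷ × 2.610 × 10⁻²⁰) = 9.351 × 10⁻²⁴ kg·m/s.
λ = h/p = 7.09 × 10⁻¹¹ m = 70.9 pm.

λ = 70.9 pm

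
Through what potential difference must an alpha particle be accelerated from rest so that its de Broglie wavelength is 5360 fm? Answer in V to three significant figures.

p = h/λ = 6.626 × 10⁻³⁴ / 5.360 × 10⁻¹² = 1.236 × 10⁻²² kg·m/s.
KE = p²/(2m) = 1.150 × 10⁻¹⁸ J.
V = KE/2e = 1.150 × 10⁻¹⁸ / (2 × 1.602 × 10⁻¹⁹) = 3.59 V.

V = 3.59 V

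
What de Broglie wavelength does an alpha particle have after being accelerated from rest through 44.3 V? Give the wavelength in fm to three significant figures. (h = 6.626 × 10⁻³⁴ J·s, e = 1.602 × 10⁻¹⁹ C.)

λ = 1530 fm

KE = 2eV = 2 × 1.602 × 10⁻¹⁹ × 44.30 = 1.419 × 10⁻¹⁷ J.
p = √(2mKE) = √(2 × 6.645 × 10⁻²⁷ × 1.419 × 10⁻¹⁷) = 4.343 × 10⁻²² kg·m/s.
λ = h/p = 6.626 × 10⁻³⁴ / 4.343 × 10⁻²² = 1.53 × 10⁻¹² m = 1530 fm.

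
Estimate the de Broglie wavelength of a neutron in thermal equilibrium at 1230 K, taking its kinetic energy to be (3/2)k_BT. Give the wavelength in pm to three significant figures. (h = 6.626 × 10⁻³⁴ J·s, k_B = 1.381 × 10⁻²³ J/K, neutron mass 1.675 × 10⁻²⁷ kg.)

KE = (3/2)k_BT = 1.5 × 1.381 × 10⁻²³ × 1230 = 2.548 × 10⁻²⁰ J.
p = √(2mKE) = √(2 × 1.675 × 10⁻²⁷ × 2.548 × 10⁻²⁰) = 9.239 × 10⁻²⁴ kg·m/s.
λ = h/p = 7.17 × 10⁻¹¹ m = 71.7 pm.

λ = 71.7 pm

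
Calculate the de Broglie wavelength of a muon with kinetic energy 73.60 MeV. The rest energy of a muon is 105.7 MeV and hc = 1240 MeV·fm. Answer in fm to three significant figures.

Total energy E = KE + m₀c² = 73.60 + 105.7 = 179.30 MeV.
(pc)² = E² − (m₀c²)² = (179.30)² − (105.7)² = 2.098 × 10⁴ MeV², so pc = 144.8 MeV.
λ = hc/(pc) = 1240 MeV·fm / 144.8 MeV = 8.56 fm.

λ = 8.56 fm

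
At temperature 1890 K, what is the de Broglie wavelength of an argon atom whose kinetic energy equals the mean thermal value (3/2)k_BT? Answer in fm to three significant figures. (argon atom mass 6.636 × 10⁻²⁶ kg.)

KE = (3/2)k_BT = 1.5 × 1.381 × 10⁻²³ × 1890 = 3.915 × 10⁻²⁰ J.
p = √(2mKE) = √(2 × 6.636 × 10⁻²⁶ × 3.915 × 10⁻²⁰) = 7.208 × 10⁻²³ kg·m/s.
λ = h/p = 9.19 × 10⁻¹² m = 9190 fm.

λ = 9190 fm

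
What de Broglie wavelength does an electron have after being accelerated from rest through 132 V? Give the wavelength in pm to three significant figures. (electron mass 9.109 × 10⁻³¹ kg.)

KE = eV = 1.602 × 10⁻¹⁹ × 132.0 = 2.115 × 10⁻¹⁷ J.
p = √(2mKE) = √(2 × 9.109 × 10⁻³¹ × 2.115 × 10⁻¹⁷) = 6.207 × 10⁻²⁴ kg·m/s.
λ = h/p = 6.626 × 10⁻³⁴ / 6.207 × 10⁻²⁴ = 1.07 × 10⁻¹⁰ m = 107 pm.

λ = 107 pm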